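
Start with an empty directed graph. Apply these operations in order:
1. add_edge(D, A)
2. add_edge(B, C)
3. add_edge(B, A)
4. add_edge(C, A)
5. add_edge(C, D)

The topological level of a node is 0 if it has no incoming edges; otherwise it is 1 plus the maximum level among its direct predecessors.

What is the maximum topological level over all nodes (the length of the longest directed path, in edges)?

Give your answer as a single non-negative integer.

Op 1: add_edge(D, A). Edges now: 1
Op 2: add_edge(B, C). Edges now: 2
Op 3: add_edge(B, A). Edges now: 3
Op 4: add_edge(C, A). Edges now: 4
Op 5: add_edge(C, D). Edges now: 5
Compute levels (Kahn BFS):
  sources (in-degree 0): B
  process B: level=0
    B->A: in-degree(A)=2, level(A)>=1
    B->C: in-degree(C)=0, level(C)=1, enqueue
  process C: level=1
    C->A: in-degree(A)=1, level(A)>=2
    C->D: in-degree(D)=0, level(D)=2, enqueue
  process D: level=2
    D->A: in-degree(A)=0, level(A)=3, enqueue
  process A: level=3
All levels: A:3, B:0, C:1, D:2
max level = 3

Answer: 3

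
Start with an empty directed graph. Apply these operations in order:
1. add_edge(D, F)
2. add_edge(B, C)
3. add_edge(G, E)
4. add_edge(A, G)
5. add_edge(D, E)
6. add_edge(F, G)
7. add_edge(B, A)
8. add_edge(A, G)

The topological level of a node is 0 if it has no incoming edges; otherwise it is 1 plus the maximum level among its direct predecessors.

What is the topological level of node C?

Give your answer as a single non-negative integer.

Op 1: add_edge(D, F). Edges now: 1
Op 2: add_edge(B, C). Edges now: 2
Op 3: add_edge(G, E). Edges now: 3
Op 4: add_edge(A, G). Edges now: 4
Op 5: add_edge(D, E). Edges now: 5
Op 6: add_edge(F, G). Edges now: 6
Op 7: add_edge(B, A). Edges now: 7
Op 8: add_edge(A, G) (duplicate, no change). Edges now: 7
Compute levels (Kahn BFS):
  sources (in-degree 0): B, D
  process B: level=0
    B->A: in-degree(A)=0, level(A)=1, enqueue
    B->C: in-degree(C)=0, level(C)=1, enqueue
  process D: level=0
    D->E: in-degree(E)=1, level(E)>=1
    D->F: in-degree(F)=0, level(F)=1, enqueue
  process A: level=1
    A->G: in-degree(G)=1, level(G)>=2
  process C: level=1
  process F: level=1
    F->G: in-degree(G)=0, level(G)=2, enqueue
  process G: level=2
    G->E: in-degree(E)=0, level(E)=3, enqueue
  process E: level=3
All levels: A:1, B:0, C:1, D:0, E:3, F:1, G:2
level(C) = 1

Answer: 1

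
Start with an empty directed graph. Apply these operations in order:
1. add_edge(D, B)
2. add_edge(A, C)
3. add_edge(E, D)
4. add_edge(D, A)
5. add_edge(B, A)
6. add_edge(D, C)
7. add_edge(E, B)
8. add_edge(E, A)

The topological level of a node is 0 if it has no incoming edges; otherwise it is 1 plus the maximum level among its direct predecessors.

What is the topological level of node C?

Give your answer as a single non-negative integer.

Op 1: add_edge(D, B). Edges now: 1
Op 2: add_edge(A, C). Edges now: 2
Op 3: add_edge(E, D). Edges now: 3
Op 4: add_edge(D, A). Edges now: 4
Op 5: add_edge(B, A). Edges now: 5
Op 6: add_edge(D, C). Edges now: 6
Op 7: add_edge(E, B). Edges now: 7
Op 8: add_edge(E, A). Edges now: 8
Compute levels (Kahn BFS):
  sources (in-degree 0): E
  process E: level=0
    E->A: in-degree(A)=2, level(A)>=1
    E->B: in-degree(B)=1, level(B)>=1
    E->D: in-degree(D)=0, level(D)=1, enqueue
  process D: level=1
    D->A: in-degree(A)=1, level(A)>=2
    D->B: in-degree(B)=0, level(B)=2, enqueue
    D->C: in-degree(C)=1, level(C)>=2
  process B: level=2
    B->A: in-degree(A)=0, level(A)=3, enqueue
  process A: level=3
    A->C: in-degree(C)=0, level(C)=4, enqueue
  process C: level=4
All levels: A:3, B:2, C:4, D:1, E:0
level(C) = 4

Answer: 4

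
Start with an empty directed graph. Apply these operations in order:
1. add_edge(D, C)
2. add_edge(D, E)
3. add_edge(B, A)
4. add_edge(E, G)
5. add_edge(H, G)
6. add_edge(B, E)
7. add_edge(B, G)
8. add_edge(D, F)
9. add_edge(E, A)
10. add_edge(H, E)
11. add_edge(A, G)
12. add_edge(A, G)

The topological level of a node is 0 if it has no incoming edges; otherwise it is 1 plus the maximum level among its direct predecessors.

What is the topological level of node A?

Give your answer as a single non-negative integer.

Op 1: add_edge(D, C). Edges now: 1
Op 2: add_edge(D, E). Edges now: 2
Op 3: add_edge(B, A). Edges now: 3
Op 4: add_edge(E, G). Edges now: 4
Op 5: add_edge(H, G). Edges now: 5
Op 6: add_edge(B, E). Edges now: 6
Op 7: add_edge(B, G). Edges now: 7
Op 8: add_edge(D, F). Edges now: 8
Op 9: add_edge(E, A). Edges now: 9
Op 10: add_edge(H, E). Edges now: 10
Op 11: add_edge(A, G). Edges now: 11
Op 12: add_edge(A, G) (duplicate, no change). Edges now: 11
Compute levels (Kahn BFS):
  sources (in-degree 0): B, D, H
  process B: level=0
    B->A: in-degree(A)=1, level(A)>=1
    B->E: in-degree(E)=2, level(E)>=1
    B->G: in-degree(G)=3, level(G)>=1
  process D: level=0
    D->C: in-degree(C)=0, level(C)=1, enqueue
    D->E: in-degree(E)=1, level(E)>=1
    D->F: in-degree(F)=0, level(F)=1, enqueue
  process H: level=0
    H->E: in-degree(E)=0, level(E)=1, enqueue
    H->G: in-degree(G)=2, level(G)>=1
  process C: level=1
  process F: level=1
  process E: level=1
    E->A: in-degree(A)=0, level(A)=2, enqueue
    E->G: in-degree(G)=1, level(G)>=2
  process A: level=2
    A->G: in-degree(G)=0, level(G)=3, enqueue
  process G: level=3
All levels: A:2, B:0, C:1, D:0, E:1, F:1, G:3, H:0
level(A) = 2

Answer: 2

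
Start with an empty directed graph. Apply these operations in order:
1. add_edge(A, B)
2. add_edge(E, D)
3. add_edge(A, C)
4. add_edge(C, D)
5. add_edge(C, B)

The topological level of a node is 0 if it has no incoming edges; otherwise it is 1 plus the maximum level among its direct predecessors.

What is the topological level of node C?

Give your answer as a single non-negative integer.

Op 1: add_edge(A, B). Edges now: 1
Op 2: add_edge(E, D). Edges now: 2
Op 3: add_edge(A, C). Edges now: 3
Op 4: add_edge(C, D). Edges now: 4
Op 5: add_edge(C, B). Edges now: 5
Compute levels (Kahn BFS):
  sources (in-degree 0): A, E
  process A: level=0
    A->B: in-degree(B)=1, level(B)>=1
    A->C: in-degree(C)=0, level(C)=1, enqueue
  process E: level=0
    E->D: in-degree(D)=1, level(D)>=1
  process C: level=1
    C->B: in-degree(B)=0, level(B)=2, enqueue
    C->D: in-degree(D)=0, level(D)=2, enqueue
  process B: level=2
  process D: level=2
All levels: A:0, B:2, C:1, D:2, E:0
level(C) = 1

Answer: 1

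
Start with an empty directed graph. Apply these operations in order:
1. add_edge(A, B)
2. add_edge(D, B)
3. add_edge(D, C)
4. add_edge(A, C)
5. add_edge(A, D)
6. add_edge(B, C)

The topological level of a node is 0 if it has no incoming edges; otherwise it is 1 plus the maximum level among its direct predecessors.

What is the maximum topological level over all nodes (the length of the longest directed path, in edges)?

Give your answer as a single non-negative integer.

Answer: 3

Derivation:
Op 1: add_edge(A, B). Edges now: 1
Op 2: add_edge(D, B). Edges now: 2
Op 3: add_edge(D, C). Edges now: 3
Op 4: add_edge(A, C). Edges now: 4
Op 5: add_edge(A, D). Edges now: 5
Op 6: add_edge(B, C). Edges now: 6
Compute levels (Kahn BFS):
  sources (in-degree 0): A
  process A: level=0
    A->B: in-degree(B)=1, level(B)>=1
    A->C: in-degree(C)=2, level(C)>=1
    A->D: in-degree(D)=0, level(D)=1, enqueue
  process D: level=1
    D->B: in-degree(B)=0, level(B)=2, enqueue
    D->C: in-degree(C)=1, level(C)>=2
  process B: level=2
    B->C: in-degree(C)=0, level(C)=3, enqueue
  process C: level=3
All levels: A:0, B:2, C:3, D:1
max level = 3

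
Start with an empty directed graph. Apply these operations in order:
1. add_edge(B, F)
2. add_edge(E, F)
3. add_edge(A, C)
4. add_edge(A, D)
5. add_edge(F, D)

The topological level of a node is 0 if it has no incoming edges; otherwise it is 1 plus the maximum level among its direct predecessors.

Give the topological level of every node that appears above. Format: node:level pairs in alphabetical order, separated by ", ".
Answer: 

Answer: A:0, B:0, C:1, D:2, E:0, F:1

Derivation:
Op 1: add_edge(B, F). Edges now: 1
Op 2: add_edge(E, F). Edges now: 2
Op 3: add_edge(A, C). Edges now: 3
Op 4: add_edge(A, D). Edges now: 4
Op 5: add_edge(F, D). Edges now: 5
Compute levels (Kahn BFS):
  sources (in-degree 0): A, B, E
  process A: level=0
    A->C: in-degree(C)=0, level(C)=1, enqueue
    A->D: in-degree(D)=1, level(D)>=1
  process B: level=0
    B->F: in-degree(F)=1, level(F)>=1
  process E: level=0
    E->F: in-degree(F)=0, level(F)=1, enqueue
  process C: level=1
  process F: level=1
    F->D: in-degree(D)=0, level(D)=2, enqueue
  process D: level=2
All levels: A:0, B:0, C:1, D:2, E:0, F:1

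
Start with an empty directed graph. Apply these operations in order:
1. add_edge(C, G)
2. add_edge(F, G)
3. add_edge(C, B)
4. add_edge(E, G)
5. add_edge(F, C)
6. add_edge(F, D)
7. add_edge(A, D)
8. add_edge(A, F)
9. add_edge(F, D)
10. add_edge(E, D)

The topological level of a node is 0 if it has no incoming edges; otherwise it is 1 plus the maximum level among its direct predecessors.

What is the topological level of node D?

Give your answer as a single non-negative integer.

Answer: 2

Derivation:
Op 1: add_edge(C, G). Edges now: 1
Op 2: add_edge(F, G). Edges now: 2
Op 3: add_edge(C, B). Edges now: 3
Op 4: add_edge(E, G). Edges now: 4
Op 5: add_edge(F, C). Edges now: 5
Op 6: add_edge(F, D). Edges now: 6
Op 7: add_edge(A, D). Edges now: 7
Op 8: add_edge(A, F). Edges now: 8
Op 9: add_edge(F, D) (duplicate, no change). Edges now: 8
Op 10: add_edge(E, D). Edges now: 9
Compute levels (Kahn BFS):
  sources (in-degree 0): A, E
  process A: level=0
    A->D: in-degree(D)=2, level(D)>=1
    A->F: in-degree(F)=0, level(F)=1, enqueue
  process E: level=0
    E->D: in-degree(D)=1, level(D)>=1
    E->G: in-degree(G)=2, level(G)>=1
  process F: level=1
    F->C: in-degree(C)=0, level(C)=2, enqueue
    F->D: in-degree(D)=0, level(D)=2, enqueue
    F->G: in-degree(G)=1, level(G)>=2
  process C: level=2
    C->B: in-degree(B)=0, level(B)=3, enqueue
    C->G: in-degree(G)=0, level(G)=3, enqueue
  process D: level=2
  process B: level=3
  process G: level=3
All levels: A:0, B:3, C:2, D:2, E:0, F:1, G:3
level(D) = 2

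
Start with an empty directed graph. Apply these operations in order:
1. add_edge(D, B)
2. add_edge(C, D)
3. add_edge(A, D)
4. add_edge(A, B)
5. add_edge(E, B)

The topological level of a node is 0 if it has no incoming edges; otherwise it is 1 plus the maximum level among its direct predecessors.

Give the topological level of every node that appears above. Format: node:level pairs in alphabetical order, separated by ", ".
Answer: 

Answer: A:0, B:2, C:0, D:1, E:0

Derivation:
Op 1: add_edge(D, B). Edges now: 1
Op 2: add_edge(C, D). Edges now: 2
Op 3: add_edge(A, D). Edges now: 3
Op 4: add_edge(A, B). Edges now: 4
Op 5: add_edge(E, B). Edges now: 5
Compute levels (Kahn BFS):
  sources (in-degree 0): A, C, E
  process A: level=0
    A->B: in-degree(B)=2, level(B)>=1
    A->D: in-degree(D)=1, level(D)>=1
  process C: level=0
    C->D: in-degree(D)=0, level(D)=1, enqueue
  process E: level=0
    E->B: in-degree(B)=1, level(B)>=1
  process D: level=1
    D->B: in-degree(B)=0, level(B)=2, enqueue
  process B: level=2
All levels: A:0, B:2, C:0, D:1, E:0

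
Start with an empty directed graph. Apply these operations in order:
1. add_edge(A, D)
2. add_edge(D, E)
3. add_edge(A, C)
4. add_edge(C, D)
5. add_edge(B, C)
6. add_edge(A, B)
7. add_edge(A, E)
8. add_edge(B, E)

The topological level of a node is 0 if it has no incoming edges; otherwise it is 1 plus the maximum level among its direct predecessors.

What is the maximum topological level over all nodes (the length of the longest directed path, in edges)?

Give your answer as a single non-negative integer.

Op 1: add_edge(A, D). Edges now: 1
Op 2: add_edge(D, E). Edges now: 2
Op 3: add_edge(A, C). Edges now: 3
Op 4: add_edge(C, D). Edges now: 4
Op 5: add_edge(B, C). Edges now: 5
Op 6: add_edge(A, B). Edges now: 6
Op 7: add_edge(A, E). Edges now: 7
Op 8: add_edge(B, E). Edges now: 8
Compute levels (Kahn BFS):
  sources (in-degree 0): A
  process A: level=0
    A->B: in-degree(B)=0, level(B)=1, enqueue
    A->C: in-degree(C)=1, level(C)>=1
    A->D: in-degree(D)=1, level(D)>=1
    A->E: in-degree(E)=2, level(E)>=1
  process B: level=1
    B->C: in-degree(C)=0, level(C)=2, enqueue
    B->E: in-degree(E)=1, level(E)>=2
  process C: level=2
    C->D: in-degree(D)=0, level(D)=3, enqueue
  process D: level=3
    D->E: in-degree(E)=0, level(E)=4, enqueue
  process E: level=4
All levels: A:0, B:1, C:2, D:3, E:4
max level = 4

Answer: 4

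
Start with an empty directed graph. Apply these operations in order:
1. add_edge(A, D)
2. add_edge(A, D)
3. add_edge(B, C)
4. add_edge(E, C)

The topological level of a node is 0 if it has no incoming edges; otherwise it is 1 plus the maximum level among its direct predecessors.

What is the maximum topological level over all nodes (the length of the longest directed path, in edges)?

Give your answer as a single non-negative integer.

Op 1: add_edge(A, D). Edges now: 1
Op 2: add_edge(A, D) (duplicate, no change). Edges now: 1
Op 3: add_edge(B, C). Edges now: 2
Op 4: add_edge(E, C). Edges now: 3
Compute levels (Kahn BFS):
  sources (in-degree 0): A, B, E
  process A: level=0
    A->D: in-degree(D)=0, level(D)=1, enqueue
  process B: level=0
    B->C: in-degree(C)=1, level(C)>=1
  process E: level=0
    E->C: in-degree(C)=0, level(C)=1, enqueue
  process D: level=1
  process C: level=1
All levels: A:0, B:0, C:1, D:1, E:0
max level = 1

Answer: 1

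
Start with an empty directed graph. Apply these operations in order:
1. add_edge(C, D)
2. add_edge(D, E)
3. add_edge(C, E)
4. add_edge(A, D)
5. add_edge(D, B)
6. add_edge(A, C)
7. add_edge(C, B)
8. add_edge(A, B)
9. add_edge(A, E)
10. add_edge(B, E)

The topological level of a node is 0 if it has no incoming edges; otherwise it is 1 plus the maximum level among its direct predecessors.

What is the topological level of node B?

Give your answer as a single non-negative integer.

Op 1: add_edge(C, D). Edges now: 1
Op 2: add_edge(D, E). Edges now: 2
Op 3: add_edge(C, E). Edges now: 3
Op 4: add_edge(A, D). Edges now: 4
Op 5: add_edge(D, B). Edges now: 5
Op 6: add_edge(A, C). Edges now: 6
Op 7: add_edge(C, B). Edges now: 7
Op 8: add_edge(A, B). Edges now: 8
Op 9: add_edge(A, E). Edges now: 9
Op 10: add_edge(B, E). Edges now: 10
Compute levels (Kahn BFS):
  sources (in-degree 0): A
  process A: level=0
    A->B: in-degree(B)=2, level(B)>=1
    A->C: in-degree(C)=0, level(C)=1, enqueue
    A->D: in-degree(D)=1, level(D)>=1
    A->E: in-degree(E)=3, level(E)>=1
  process C: level=1
    C->B: in-degree(B)=1, level(B)>=2
    C->D: in-degree(D)=0, level(D)=2, enqueue
    C->E: in-degree(E)=2, level(E)>=2
  process D: level=2
    D->B: in-degree(B)=0, level(B)=3, enqueue
    D->E: in-degree(E)=1, level(E)>=3
  process B: level=3
    B->E: in-degree(E)=0, level(E)=4, enqueue
  process E: level=4
All levels: A:0, B:3, C:1, D:2, E:4
level(B) = 3

Answer: 3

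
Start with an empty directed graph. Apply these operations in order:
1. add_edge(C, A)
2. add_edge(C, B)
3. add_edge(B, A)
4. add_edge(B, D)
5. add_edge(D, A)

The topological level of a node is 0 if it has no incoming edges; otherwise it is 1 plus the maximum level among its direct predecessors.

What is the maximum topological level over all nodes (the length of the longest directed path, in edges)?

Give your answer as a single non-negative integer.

Op 1: add_edge(C, A). Edges now: 1
Op 2: add_edge(C, B). Edges now: 2
Op 3: add_edge(B, A). Edges now: 3
Op 4: add_edge(B, D). Edges now: 4
Op 5: add_edge(D, A). Edges now: 5
Compute levels (Kahn BFS):
  sources (in-degree 0): C
  process C: level=0
    C->A: in-degree(A)=2, level(A)>=1
    C->B: in-degree(B)=0, level(B)=1, enqueue
  process B: level=1
    B->A: in-degree(A)=1, level(A)>=2
    B->D: in-degree(D)=0, level(D)=2, enqueue
  process D: level=2
    D->A: in-degree(A)=0, level(A)=3, enqueue
  process A: level=3
All levels: A:3, B:1, C:0, D:2
max level = 3

Answer: 3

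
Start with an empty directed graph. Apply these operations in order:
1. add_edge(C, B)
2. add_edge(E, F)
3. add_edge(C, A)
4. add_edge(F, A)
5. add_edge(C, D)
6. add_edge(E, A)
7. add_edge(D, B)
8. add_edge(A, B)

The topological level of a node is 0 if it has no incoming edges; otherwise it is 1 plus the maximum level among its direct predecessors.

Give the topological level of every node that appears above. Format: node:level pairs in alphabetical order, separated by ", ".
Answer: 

Op 1: add_edge(C, B). Edges now: 1
Op 2: add_edge(E, F). Edges now: 2
Op 3: add_edge(C, A). Edges now: 3
Op 4: add_edge(F, A). Edges now: 4
Op 5: add_edge(C, D). Edges now: 5
Op 6: add_edge(E, A). Edges now: 6
Op 7: add_edge(D, B). Edges now: 7
Op 8: add_edge(A, B). Edges now: 8
Compute levels (Kahn BFS):
  sources (in-degree 0): C, E
  process C: level=0
    C->A: in-degree(A)=2, level(A)>=1
    C->B: in-degree(B)=2, level(B)>=1
    C->D: in-degree(D)=0, level(D)=1, enqueue
  process E: level=0
    E->A: in-degree(A)=1, level(A)>=1
    E->F: in-degree(F)=0, level(F)=1, enqueue
  process D: level=1
    D->B: in-degree(B)=1, level(B)>=2
  process F: level=1
    F->A: in-degree(A)=0, level(A)=2, enqueue
  process A: level=2
    A->B: in-degree(B)=0, level(B)=3, enqueue
  process B: level=3
All levels: A:2, B:3, C:0, D:1, E:0, F:1

Answer: A:2, B:3, C:0, D:1, E:0, F:1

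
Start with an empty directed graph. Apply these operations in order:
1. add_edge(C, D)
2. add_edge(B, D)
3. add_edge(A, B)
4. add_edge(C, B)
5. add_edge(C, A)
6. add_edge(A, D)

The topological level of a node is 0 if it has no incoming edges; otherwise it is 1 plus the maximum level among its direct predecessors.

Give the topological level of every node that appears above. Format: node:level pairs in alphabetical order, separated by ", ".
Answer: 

Answer: A:1, B:2, C:0, D:3

Derivation:
Op 1: add_edge(C, D). Edges now: 1
Op 2: add_edge(B, D). Edges now: 2
Op 3: add_edge(A, B). Edges now: 3
Op 4: add_edge(C, B). Edges now: 4
Op 5: add_edge(C, A). Edges now: 5
Op 6: add_edge(A, D). Edges now: 6
Compute levels (Kahn BFS):
  sources (in-degree 0): C
  process C: level=0
    C->A: in-degree(A)=0, level(A)=1, enqueue
    C->B: in-degree(B)=1, level(B)>=1
    C->D: in-degree(D)=2, level(D)>=1
  process A: level=1
    A->B: in-degree(B)=0, level(B)=2, enqueue
    A->D: in-degree(D)=1, level(D)>=2
  process B: level=2
    B->D: in-degree(D)=0, level(D)=3, enqueue
  process D: level=3
All levels: A:1, B:2, C:0, D:3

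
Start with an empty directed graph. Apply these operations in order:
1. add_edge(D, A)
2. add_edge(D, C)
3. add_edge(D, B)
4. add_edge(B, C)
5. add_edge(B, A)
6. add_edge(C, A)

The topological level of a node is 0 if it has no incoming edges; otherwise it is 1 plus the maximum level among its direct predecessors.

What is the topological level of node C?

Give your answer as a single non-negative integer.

Op 1: add_edge(D, A). Edges now: 1
Op 2: add_edge(D, C). Edges now: 2
Op 3: add_edge(D, B). Edges now: 3
Op 4: add_edge(B, C). Edges now: 4
Op 5: add_edge(B, A). Edges now: 5
Op 6: add_edge(C, A). Edges now: 6
Compute levels (Kahn BFS):
  sources (in-degree 0): D
  process D: level=0
    D->A: in-degree(A)=2, level(A)>=1
    D->B: in-degree(B)=0, level(B)=1, enqueue
    D->C: in-degree(C)=1, level(C)>=1
  process B: level=1
    B->A: in-degree(A)=1, level(A)>=2
    B->C: in-degree(C)=0, level(C)=2, enqueue
  process C: level=2
    C->A: in-degree(A)=0, level(A)=3, enqueue
  process A: level=3
All levels: A:3, B:1, C:2, D:0
level(C) = 2

Answer: 2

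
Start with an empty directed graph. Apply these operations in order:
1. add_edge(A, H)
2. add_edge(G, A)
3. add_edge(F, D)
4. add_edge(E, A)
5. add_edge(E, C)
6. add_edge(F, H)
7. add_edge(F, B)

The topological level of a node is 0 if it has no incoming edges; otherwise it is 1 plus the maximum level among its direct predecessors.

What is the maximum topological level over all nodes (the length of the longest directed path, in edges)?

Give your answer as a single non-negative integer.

Answer: 2

Derivation:
Op 1: add_edge(A, H). Edges now: 1
Op 2: add_edge(G, A). Edges now: 2
Op 3: add_edge(F, D). Edges now: 3
Op 4: add_edge(E, A). Edges now: 4
Op 5: add_edge(E, C). Edges now: 5
Op 6: add_edge(F, H). Edges now: 6
Op 7: add_edge(F, B). Edges now: 7
Compute levels (Kahn BFS):
  sources (in-degree 0): E, F, G
  process E: level=0
    E->A: in-degree(A)=1, level(A)>=1
    E->C: in-degree(C)=0, level(C)=1, enqueue
  process F: level=0
    F->B: in-degree(B)=0, level(B)=1, enqueue
    F->D: in-degree(D)=0, level(D)=1, enqueue
    F->H: in-degree(H)=1, level(H)>=1
  process G: level=0
    G->A: in-degree(A)=0, level(A)=1, enqueue
  process C: level=1
  process B: level=1
  process D: level=1
  process A: level=1
    A->H: in-degree(H)=0, level(H)=2, enqueue
  process H: level=2
All levels: A:1, B:1, C:1, D:1, E:0, F:0, G:0, H:2
max level = 2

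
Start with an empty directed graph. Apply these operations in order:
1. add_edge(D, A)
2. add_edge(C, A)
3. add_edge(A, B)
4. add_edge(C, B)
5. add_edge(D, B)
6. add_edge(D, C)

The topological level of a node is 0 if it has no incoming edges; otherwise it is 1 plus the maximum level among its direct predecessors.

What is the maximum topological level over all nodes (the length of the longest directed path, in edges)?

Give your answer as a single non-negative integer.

Op 1: add_edge(D, A). Edges now: 1
Op 2: add_edge(C, A). Edges now: 2
Op 3: add_edge(A, B). Edges now: 3
Op 4: add_edge(C, B). Edges now: 4
Op 5: add_edge(D, B). Edges now: 5
Op 6: add_edge(D, C). Edges now: 6
Compute levels (Kahn BFS):
  sources (in-degree 0): D
  process D: level=0
    D->A: in-degree(A)=1, level(A)>=1
    D->B: in-degree(B)=2, level(B)>=1
    D->C: in-degree(C)=0, level(C)=1, enqueue
  process C: level=1
    C->A: in-degree(A)=0, level(A)=2, enqueue
    C->B: in-degree(B)=1, level(B)>=2
  process A: level=2
    A->B: in-degree(B)=0, level(B)=3, enqueue
  process B: level=3
All levels: A:2, B:3, C:1, D:0
max level = 3

Answer: 3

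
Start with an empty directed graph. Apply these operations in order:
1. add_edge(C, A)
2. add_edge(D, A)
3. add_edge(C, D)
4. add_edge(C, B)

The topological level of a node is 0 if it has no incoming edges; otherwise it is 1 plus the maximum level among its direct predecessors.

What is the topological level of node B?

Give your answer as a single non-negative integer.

Op 1: add_edge(C, A). Edges now: 1
Op 2: add_edge(D, A). Edges now: 2
Op 3: add_edge(C, D). Edges now: 3
Op 4: add_edge(C, B). Edges now: 4
Compute levels (Kahn BFS):
  sources (in-degree 0): C
  process C: level=0
    C->A: in-degree(A)=1, level(A)>=1
    C->B: in-degree(B)=0, level(B)=1, enqueue
    C->D: in-degree(D)=0, level(D)=1, enqueue
  process B: level=1
  process D: level=1
    D->A: in-degree(A)=0, level(A)=2, enqueue
  process A: level=2
All levels: A:2, B:1, C:0, D:1
level(B) = 1

Answer: 1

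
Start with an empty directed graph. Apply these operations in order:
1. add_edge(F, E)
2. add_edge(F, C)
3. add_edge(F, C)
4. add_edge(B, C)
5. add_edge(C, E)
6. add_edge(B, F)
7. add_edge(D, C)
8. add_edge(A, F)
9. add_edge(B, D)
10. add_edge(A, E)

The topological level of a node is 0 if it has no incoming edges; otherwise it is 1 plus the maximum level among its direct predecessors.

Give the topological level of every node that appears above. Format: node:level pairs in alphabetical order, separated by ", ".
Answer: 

Op 1: add_edge(F, E). Edges now: 1
Op 2: add_edge(F, C). Edges now: 2
Op 3: add_edge(F, C) (duplicate, no change). Edges now: 2
Op 4: add_edge(B, C). Edges now: 3
Op 5: add_edge(C, E). Edges now: 4
Op 6: add_edge(B, F). Edges now: 5
Op 7: add_edge(D, C). Edges now: 6
Op 8: add_edge(A, F). Edges now: 7
Op 9: add_edge(B, D). Edges now: 8
Op 10: add_edge(A, E). Edges now: 9
Compute levels (Kahn BFS):
  sources (in-degree 0): A, B
  process A: level=0
    A->E: in-degree(E)=2, level(E)>=1
    A->F: in-degree(F)=1, level(F)>=1
  process B: level=0
    B->C: in-degree(C)=2, level(C)>=1
    B->D: in-degree(D)=0, level(D)=1, enqueue
    B->F: in-degree(F)=0, level(F)=1, enqueue
  process D: level=1
    D->C: in-degree(C)=1, level(C)>=2
  process F: level=1
    F->C: in-degree(C)=0, level(C)=2, enqueue
    F->E: in-degree(E)=1, level(E)>=2
  process C: level=2
    C->E: in-degree(E)=0, level(E)=3, enqueue
  process E: level=3
All levels: A:0, B:0, C:2, D:1, E:3, F:1

Answer: A:0, B:0, C:2, D:1, E:3, F:1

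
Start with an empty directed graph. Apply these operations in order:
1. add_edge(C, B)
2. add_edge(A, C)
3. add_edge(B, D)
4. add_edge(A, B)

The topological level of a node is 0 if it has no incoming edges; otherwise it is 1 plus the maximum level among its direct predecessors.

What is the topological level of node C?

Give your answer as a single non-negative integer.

Op 1: add_edge(C, B). Edges now: 1
Op 2: add_edge(A, C). Edges now: 2
Op 3: add_edge(B, D). Edges now: 3
Op 4: add_edge(A, B). Edges now: 4
Compute levels (Kahn BFS):
  sources (in-degree 0): A
  process A: level=0
    A->B: in-degree(B)=1, level(B)>=1
    A->C: in-degree(C)=0, level(C)=1, enqueue
  process C: level=1
    C->B: in-degree(B)=0, level(B)=2, enqueue
  process B: level=2
    B->D: in-degree(D)=0, level(D)=3, enqueue
  process D: level=3
All levels: A:0, B:2, C:1, D:3
level(C) = 1

Answer: 1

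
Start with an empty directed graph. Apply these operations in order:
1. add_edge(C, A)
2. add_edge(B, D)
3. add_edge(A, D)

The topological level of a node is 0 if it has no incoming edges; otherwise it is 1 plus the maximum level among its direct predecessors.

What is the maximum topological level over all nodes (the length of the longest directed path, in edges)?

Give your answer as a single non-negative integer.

Op 1: add_edge(C, A). Edges now: 1
Op 2: add_edge(B, D). Edges now: 2
Op 3: add_edge(A, D). Edges now: 3
Compute levels (Kahn BFS):
  sources (in-degree 0): B, C
  process B: level=0
    B->D: in-degree(D)=1, level(D)>=1
  process C: level=0
    C->A: in-degree(A)=0, level(A)=1, enqueue
  process A: level=1
    A->D: in-degree(D)=0, level(D)=2, enqueue
  process D: level=2
All levels: A:1, B:0, C:0, D:2
max level = 2

Answer: 2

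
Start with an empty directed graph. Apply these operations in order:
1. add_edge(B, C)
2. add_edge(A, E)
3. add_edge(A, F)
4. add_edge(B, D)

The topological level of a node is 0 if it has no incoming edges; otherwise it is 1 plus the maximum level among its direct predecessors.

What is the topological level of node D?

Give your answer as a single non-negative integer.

Op 1: add_edge(B, C). Edges now: 1
Op 2: add_edge(A, E). Edges now: 2
Op 3: add_edge(A, F). Edges now: 3
Op 4: add_edge(B, D). Edges now: 4
Compute levels (Kahn BFS):
  sources (in-degree 0): A, B
  process A: level=0
    A->E: in-degree(E)=0, level(E)=1, enqueue
    A->F: in-degree(F)=0, level(F)=1, enqueue
  process B: level=0
    B->C: in-degree(C)=0, level(C)=1, enqueue
    B->D: in-degree(D)=0, level(D)=1, enqueue
  process E: level=1
  process F: level=1
  process C: level=1
  process D: level=1
All levels: A:0, B:0, C:1, D:1, E:1, F:1
level(D) = 1

Answer: 1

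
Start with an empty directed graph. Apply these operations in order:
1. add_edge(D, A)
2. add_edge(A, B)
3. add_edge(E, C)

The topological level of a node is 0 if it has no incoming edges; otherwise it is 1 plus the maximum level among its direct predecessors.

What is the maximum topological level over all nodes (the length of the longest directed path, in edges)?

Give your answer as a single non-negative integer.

Answer: 2

Derivation:
Op 1: add_edge(D, A). Edges now: 1
Op 2: add_edge(A, B). Edges now: 2
Op 3: add_edge(E, C). Edges now: 3
Compute levels (Kahn BFS):
  sources (in-degree 0): D, E
  process D: level=0
    D->A: in-degree(A)=0, level(A)=1, enqueue
  process E: level=0
    E->C: in-degree(C)=0, level(C)=1, enqueue
  process A: level=1
    A->B: in-degree(B)=0, level(B)=2, enqueue
  process C: level=1
  process B: level=2
All levels: A:1, B:2, C:1, D:0, E:0
max level = 2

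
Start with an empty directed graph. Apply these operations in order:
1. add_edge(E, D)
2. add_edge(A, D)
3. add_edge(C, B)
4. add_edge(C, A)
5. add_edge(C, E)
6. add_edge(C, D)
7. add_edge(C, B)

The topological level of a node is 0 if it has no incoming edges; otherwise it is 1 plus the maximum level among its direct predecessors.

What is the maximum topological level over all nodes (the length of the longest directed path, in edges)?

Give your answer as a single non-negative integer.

Answer: 2

Derivation:
Op 1: add_edge(E, D). Edges now: 1
Op 2: add_edge(A, D). Edges now: 2
Op 3: add_edge(C, B). Edges now: 3
Op 4: add_edge(C, A). Edges now: 4
Op 5: add_edge(C, E). Edges now: 5
Op 6: add_edge(C, D). Edges now: 6
Op 7: add_edge(C, B) (duplicate, no change). Edges now: 6
Compute levels (Kahn BFS):
  sources (in-degree 0): C
  process C: level=0
    C->A: in-degree(A)=0, level(A)=1, enqueue
    C->B: in-degree(B)=0, level(B)=1, enqueue
    C->D: in-degree(D)=2, level(D)>=1
    C->E: in-degree(E)=0, level(E)=1, enqueue
  process A: level=1
    A->D: in-degree(D)=1, level(D)>=2
  process B: level=1
  process E: level=1
    E->D: in-degree(D)=0, level(D)=2, enqueue
  process D: level=2
All levels: A:1, B:1, C:0, D:2, E:1
max level = 2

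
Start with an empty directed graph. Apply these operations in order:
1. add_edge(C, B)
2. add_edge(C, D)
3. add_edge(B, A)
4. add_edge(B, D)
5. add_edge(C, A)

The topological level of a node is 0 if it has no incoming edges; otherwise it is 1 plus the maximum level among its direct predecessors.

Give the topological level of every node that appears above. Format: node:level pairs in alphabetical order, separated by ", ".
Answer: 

Answer: A:2, B:1, C:0, D:2

Derivation:
Op 1: add_edge(C, B). Edges now: 1
Op 2: add_edge(C, D). Edges now: 2
Op 3: add_edge(B, A). Edges now: 3
Op 4: add_edge(B, D). Edges now: 4
Op 5: add_edge(C, A). Edges now: 5
Compute levels (Kahn BFS):
  sources (in-degree 0): C
  process C: level=0
    C->A: in-degree(A)=1, level(A)>=1
    C->B: in-degree(B)=0, level(B)=1, enqueue
    C->D: in-degree(D)=1, level(D)>=1
  process B: level=1
    B->A: in-degree(A)=0, level(A)=2, enqueue
    B->D: in-degree(D)=0, level(D)=2, enqueue
  process A: level=2
  process D: level=2
All levels: A:2, B:1, C:0, D:2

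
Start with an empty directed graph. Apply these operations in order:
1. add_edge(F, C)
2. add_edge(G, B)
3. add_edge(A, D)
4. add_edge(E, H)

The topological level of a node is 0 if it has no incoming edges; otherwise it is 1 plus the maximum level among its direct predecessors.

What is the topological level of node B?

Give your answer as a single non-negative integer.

Answer: 1

Derivation:
Op 1: add_edge(F, C). Edges now: 1
Op 2: add_edge(G, B). Edges now: 2
Op 3: add_edge(A, D). Edges now: 3
Op 4: add_edge(E, H). Edges now: 4
Compute levels (Kahn BFS):
  sources (in-degree 0): A, E, F, G
  process A: level=0
    A->D: in-degree(D)=0, level(D)=1, enqueue
  process E: level=0
    E->H: in-degree(H)=0, level(H)=1, enqueue
  process F: level=0
    F->C: in-degree(C)=0, level(C)=1, enqueue
  process G: level=0
    G->B: in-degree(B)=0, level(B)=1, enqueue
  process D: level=1
  process H: level=1
  process C: level=1
  process B: level=1
All levels: A:0, B:1, C:1, D:1, E:0, F:0, G:0, H:1
level(B) = 1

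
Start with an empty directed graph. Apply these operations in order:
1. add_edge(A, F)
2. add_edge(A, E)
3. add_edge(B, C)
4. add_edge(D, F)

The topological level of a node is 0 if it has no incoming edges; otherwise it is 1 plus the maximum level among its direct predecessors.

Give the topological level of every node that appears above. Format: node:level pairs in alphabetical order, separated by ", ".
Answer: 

Answer: A:0, B:0, C:1, D:0, E:1, F:1

Derivation:
Op 1: add_edge(A, F). Edges now: 1
Op 2: add_edge(A, E). Edges now: 2
Op 3: add_edge(B, C). Edges now: 3
Op 4: add_edge(D, F). Edges now: 4
Compute levels (Kahn BFS):
  sources (in-degree 0): A, B, D
  process A: level=0
    A->E: in-degree(E)=0, level(E)=1, enqueue
    A->F: in-degree(F)=1, level(F)>=1
  process B: level=0
    B->C: in-degree(C)=0, level(C)=1, enqueue
  process D: level=0
    D->F: in-degree(F)=0, level(F)=1, enqueue
  process E: level=1
  process C: level=1
  process F: level=1
All levels: A:0, B:0, C:1, D:0, E:1, F:1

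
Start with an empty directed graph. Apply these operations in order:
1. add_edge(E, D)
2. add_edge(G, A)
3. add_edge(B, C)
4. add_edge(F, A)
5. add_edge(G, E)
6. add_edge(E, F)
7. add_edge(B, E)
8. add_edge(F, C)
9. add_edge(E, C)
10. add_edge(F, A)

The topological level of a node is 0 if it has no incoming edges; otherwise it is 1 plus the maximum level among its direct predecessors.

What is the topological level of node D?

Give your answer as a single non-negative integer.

Answer: 2

Derivation:
Op 1: add_edge(E, D). Edges now: 1
Op 2: add_edge(G, A). Edges now: 2
Op 3: add_edge(B, C). Edges now: 3
Op 4: add_edge(F, A). Edges now: 4
Op 5: add_edge(G, E). Edges now: 5
Op 6: add_edge(E, F). Edges now: 6
Op 7: add_edge(B, E). Edges now: 7
Op 8: add_edge(F, C). Edges now: 8
Op 9: add_edge(E, C). Edges now: 9
Op 10: add_edge(F, A) (duplicate, no change). Edges now: 9
Compute levels (Kahn BFS):
  sources (in-degree 0): B, G
  process B: level=0
    B->C: in-degree(C)=2, level(C)>=1
    B->E: in-degree(E)=1, level(E)>=1
  process G: level=0
    G->A: in-degree(A)=1, level(A)>=1
    G->E: in-degree(E)=0, level(E)=1, enqueue
  process E: level=1
    E->C: in-degree(C)=1, level(C)>=2
    E->D: in-degree(D)=0, level(D)=2, enqueue
    E->F: in-degree(F)=0, level(F)=2, enqueue
  process D: level=2
  process F: level=2
    F->A: in-degree(A)=0, level(A)=3, enqueue
    F->C: in-degree(C)=0, level(C)=3, enqueue
  process A: level=3
  process C: level=3
All levels: A:3, B:0, C:3, D:2, E:1, F:2, G:0
level(D) = 2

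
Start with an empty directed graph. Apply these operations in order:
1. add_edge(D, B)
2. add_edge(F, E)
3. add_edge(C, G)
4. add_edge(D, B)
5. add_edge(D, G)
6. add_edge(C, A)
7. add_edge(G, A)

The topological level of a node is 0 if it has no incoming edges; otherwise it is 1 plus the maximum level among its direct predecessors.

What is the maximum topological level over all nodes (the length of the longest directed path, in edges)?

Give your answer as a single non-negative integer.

Op 1: add_edge(D, B). Edges now: 1
Op 2: add_edge(F, E). Edges now: 2
Op 3: add_edge(C, G). Edges now: 3
Op 4: add_edge(D, B) (duplicate, no change). Edges now: 3
Op 5: add_edge(D, G). Edges now: 4
Op 6: add_edge(C, A). Edges now: 5
Op 7: add_edge(G, A). Edges now: 6
Compute levels (Kahn BFS):
  sources (in-degree 0): C, D, F
  process C: level=0
    C->A: in-degree(A)=1, level(A)>=1
    C->G: in-degree(G)=1, level(G)>=1
  process D: level=0
    D->B: in-degree(B)=0, level(B)=1, enqueue
    D->G: in-degree(G)=0, level(G)=1, enqueue
  process F: level=0
    F->E: in-degree(E)=0, level(E)=1, enqueue
  process B: level=1
  process G: level=1
    G->A: in-degree(A)=0, level(A)=2, enqueue
  process E: level=1
  process A: level=2
All levels: A:2, B:1, C:0, D:0, E:1, F:0, G:1
max level = 2

Answer: 2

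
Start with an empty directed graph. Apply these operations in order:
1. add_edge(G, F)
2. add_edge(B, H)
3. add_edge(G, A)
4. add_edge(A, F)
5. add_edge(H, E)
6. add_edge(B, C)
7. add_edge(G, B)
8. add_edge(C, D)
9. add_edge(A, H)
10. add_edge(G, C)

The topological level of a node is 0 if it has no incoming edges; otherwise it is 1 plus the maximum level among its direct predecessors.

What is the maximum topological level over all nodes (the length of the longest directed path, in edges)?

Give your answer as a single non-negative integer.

Op 1: add_edge(G, F). Edges now: 1
Op 2: add_edge(B, H). Edges now: 2
Op 3: add_edge(G, A). Edges now: 3
Op 4: add_edge(A, F). Edges now: 4
Op 5: add_edge(H, E). Edges now: 5
Op 6: add_edge(B, C). Edges now: 6
Op 7: add_edge(G, B). Edges now: 7
Op 8: add_edge(C, D). Edges now: 8
Op 9: add_edge(A, H). Edges now: 9
Op 10: add_edge(G, C). Edges now: 10
Compute levels (Kahn BFS):
  sources (in-degree 0): G
  process G: level=0
    G->A: in-degree(A)=0, level(A)=1, enqueue
    G->B: in-degree(B)=0, level(B)=1, enqueue
    G->C: in-degree(C)=1, level(C)>=1
    G->F: in-degree(F)=1, level(F)>=1
  process A: level=1
    A->F: in-degree(F)=0, level(F)=2, enqueue
    A->H: in-degree(H)=1, level(H)>=2
  process B: level=1
    B->C: in-degree(C)=0, level(C)=2, enqueue
    B->H: in-degree(H)=0, level(H)=2, enqueue
  process F: level=2
  process C: level=2
    C->D: in-degree(D)=0, level(D)=3, enqueue
  process H: level=2
    H->E: in-degree(E)=0, level(E)=3, enqueue
  process D: level=3
  process E: level=3
All levels: A:1, B:1, C:2, D:3, E:3, F:2, G:0, H:2
max level = 3

Answer: 3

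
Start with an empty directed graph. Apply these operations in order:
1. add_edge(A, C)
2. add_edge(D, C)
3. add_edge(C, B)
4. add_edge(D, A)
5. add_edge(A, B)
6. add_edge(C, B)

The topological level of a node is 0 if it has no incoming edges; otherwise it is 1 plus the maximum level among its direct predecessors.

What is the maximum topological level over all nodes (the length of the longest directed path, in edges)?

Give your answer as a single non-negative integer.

Op 1: add_edge(A, C). Edges now: 1
Op 2: add_edge(D, C). Edges now: 2
Op 3: add_edge(C, B). Edges now: 3
Op 4: add_edge(D, A). Edges now: 4
Op 5: add_edge(A, B). Edges now: 5
Op 6: add_edge(C, B) (duplicate, no change). Edges now: 5
Compute levels (Kahn BFS):
  sources (in-degree 0): D
  process D: level=0
    D->A: in-degree(A)=0, level(A)=1, enqueue
    D->C: in-degree(C)=1, level(C)>=1
  process A: level=1
    A->B: in-degree(B)=1, level(B)>=2
    A->C: in-degree(C)=0, level(C)=2, enqueue
  process C: level=2
    C->B: in-degree(B)=0, level(B)=3, enqueue
  process B: level=3
All levels: A:1, B:3, C:2, D:0
max level = 3

Answer: 3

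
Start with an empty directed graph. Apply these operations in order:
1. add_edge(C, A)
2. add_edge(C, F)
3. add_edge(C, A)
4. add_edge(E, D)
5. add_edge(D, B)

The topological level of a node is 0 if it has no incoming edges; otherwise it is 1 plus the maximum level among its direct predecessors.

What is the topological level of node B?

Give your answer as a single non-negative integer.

Op 1: add_edge(C, A). Edges now: 1
Op 2: add_edge(C, F). Edges now: 2
Op 3: add_edge(C, A) (duplicate, no change). Edges now: 2
Op 4: add_edge(E, D). Edges now: 3
Op 5: add_edge(D, B). Edges now: 4
Compute levels (Kahn BFS):
  sources (in-degree 0): C, E
  process C: level=0
    C->A: in-degree(A)=0, level(A)=1, enqueue
    C->F: in-degree(F)=0, level(F)=1, enqueue
  process E: level=0
    E->D: in-degree(D)=0, level(D)=1, enqueue
  process A: level=1
  process F: level=1
  process D: level=1
    D->B: in-degree(B)=0, level(B)=2, enqueue
  process B: level=2
All levels: A:1, B:2, C:0, D:1, E:0, F:1
level(B) = 2

Answer: 2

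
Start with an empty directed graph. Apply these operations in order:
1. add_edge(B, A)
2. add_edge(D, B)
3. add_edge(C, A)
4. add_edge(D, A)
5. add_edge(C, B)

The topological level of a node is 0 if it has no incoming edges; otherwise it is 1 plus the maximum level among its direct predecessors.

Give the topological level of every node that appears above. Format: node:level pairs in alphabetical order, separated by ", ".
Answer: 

Op 1: add_edge(B, A). Edges now: 1
Op 2: add_edge(D, B). Edges now: 2
Op 3: add_edge(C, A). Edges now: 3
Op 4: add_edge(D, A). Edges now: 4
Op 5: add_edge(C, B). Edges now: 5
Compute levels (Kahn BFS):
  sources (in-degree 0): C, D
  process C: level=0
    C->A: in-degree(A)=2, level(A)>=1
    C->B: in-degree(B)=1, level(B)>=1
  process D: level=0
    D->A: in-degree(A)=1, level(A)>=1
    D->B: in-degree(B)=0, level(B)=1, enqueue
  process B: level=1
    B->A: in-degree(A)=0, level(A)=2, enqueue
  process A: level=2
All levels: A:2, B:1, C:0, D:0

Answer: A:2, B:1, C:0, D:0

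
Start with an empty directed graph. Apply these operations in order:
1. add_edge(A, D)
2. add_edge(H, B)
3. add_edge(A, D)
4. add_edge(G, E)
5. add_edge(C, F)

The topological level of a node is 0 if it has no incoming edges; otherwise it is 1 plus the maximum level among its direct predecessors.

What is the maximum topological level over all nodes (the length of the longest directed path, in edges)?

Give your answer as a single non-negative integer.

Answer: 1

Derivation:
Op 1: add_edge(A, D). Edges now: 1
Op 2: add_edge(H, B). Edges now: 2
Op 3: add_edge(A, D) (duplicate, no change). Edges now: 2
Op 4: add_edge(G, E). Edges now: 3
Op 5: add_edge(C, F). Edges now: 4
Compute levels (Kahn BFS):
  sources (in-degree 0): A, C, G, H
  process A: level=0
    A->D: in-degree(D)=0, level(D)=1, enqueue
  process C: level=0
    C->F: in-degree(F)=0, level(F)=1, enqueue
  process G: level=0
    G->E: in-degree(E)=0, level(E)=1, enqueue
  process H: level=0
    H->B: in-degree(B)=0, level(B)=1, enqueue
  process D: level=1
  process F: level=1
  process E: level=1
  process B: level=1
All levels: A:0, B:1, C:0, D:1, E:1, F:1, G:0, H:0
max level = 1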